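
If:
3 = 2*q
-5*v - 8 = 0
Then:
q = 3/2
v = -8/5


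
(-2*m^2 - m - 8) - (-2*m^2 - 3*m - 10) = 2*m + 2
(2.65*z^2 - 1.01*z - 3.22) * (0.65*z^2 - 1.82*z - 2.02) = 1.7225*z^4 - 5.4795*z^3 - 5.6078*z^2 + 7.9006*z + 6.5044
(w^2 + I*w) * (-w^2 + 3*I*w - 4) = -w^4 + 2*I*w^3 - 7*w^2 - 4*I*w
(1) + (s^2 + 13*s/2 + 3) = s^2 + 13*s/2 + 4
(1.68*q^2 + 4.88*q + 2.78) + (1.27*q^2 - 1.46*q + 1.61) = 2.95*q^2 + 3.42*q + 4.39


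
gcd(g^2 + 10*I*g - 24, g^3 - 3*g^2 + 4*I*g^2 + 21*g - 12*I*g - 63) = 1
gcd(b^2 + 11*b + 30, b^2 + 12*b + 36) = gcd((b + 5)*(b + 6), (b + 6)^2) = b + 6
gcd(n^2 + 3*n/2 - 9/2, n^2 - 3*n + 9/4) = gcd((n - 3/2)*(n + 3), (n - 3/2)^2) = n - 3/2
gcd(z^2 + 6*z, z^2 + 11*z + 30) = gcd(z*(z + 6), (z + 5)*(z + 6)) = z + 6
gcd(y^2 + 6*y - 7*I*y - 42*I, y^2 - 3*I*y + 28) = y - 7*I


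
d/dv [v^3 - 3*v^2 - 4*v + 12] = 3*v^2 - 6*v - 4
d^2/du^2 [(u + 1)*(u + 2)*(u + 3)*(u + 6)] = 12*u^2 + 72*u + 94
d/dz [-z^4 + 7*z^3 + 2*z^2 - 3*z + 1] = -4*z^3 + 21*z^2 + 4*z - 3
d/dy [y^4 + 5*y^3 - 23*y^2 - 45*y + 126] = 4*y^3 + 15*y^2 - 46*y - 45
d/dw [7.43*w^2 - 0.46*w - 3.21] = 14.86*w - 0.46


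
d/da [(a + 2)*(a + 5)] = 2*a + 7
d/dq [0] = 0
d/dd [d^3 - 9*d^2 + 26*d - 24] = 3*d^2 - 18*d + 26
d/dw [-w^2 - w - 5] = -2*w - 1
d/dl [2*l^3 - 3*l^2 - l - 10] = 6*l^2 - 6*l - 1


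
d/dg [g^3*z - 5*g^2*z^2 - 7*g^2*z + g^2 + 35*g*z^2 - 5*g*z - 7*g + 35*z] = 3*g^2*z - 10*g*z^2 - 14*g*z + 2*g + 35*z^2 - 5*z - 7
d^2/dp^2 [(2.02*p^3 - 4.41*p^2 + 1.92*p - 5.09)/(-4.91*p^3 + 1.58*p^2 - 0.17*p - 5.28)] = (181.29193*p^6 - 267.608748*p^5 + 2168.223594*p^4 - 2270.224312*p^3 + 908.900178*p^2 - 1233.937092*p + 334.554106)/(118.370771*p^9 - 114.272394*p^8 + 49.067103*p^7 + 370.015036*p^6 - 244.068243*p^5 + 65.849286*p^4 + 402.144497*p^3 - 131.68584*p^2 + 14.217984*p + 147.197952)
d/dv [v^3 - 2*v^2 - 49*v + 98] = 3*v^2 - 4*v - 49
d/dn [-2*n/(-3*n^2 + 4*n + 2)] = 2*(-3*n^2 - 2)/(9*n^4 - 24*n^3 + 4*n^2 + 16*n + 4)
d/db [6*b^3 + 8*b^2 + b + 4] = 18*b^2 + 16*b + 1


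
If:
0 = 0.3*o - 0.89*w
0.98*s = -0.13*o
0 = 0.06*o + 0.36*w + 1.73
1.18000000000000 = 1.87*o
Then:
No Solution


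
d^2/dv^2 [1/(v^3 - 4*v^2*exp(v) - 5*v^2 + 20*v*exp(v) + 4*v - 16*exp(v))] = 2*((2*v^2*exp(v) - 2*v*exp(v) - 3*v - 8*exp(v) + 5)*(v^3 - 4*v^2*exp(v) - 5*v^2 + 20*v*exp(v) + 4*v - 16*exp(v)) + (-4*v^2*exp(v) + 3*v^2 + 12*v*exp(v) - 10*v + 4*exp(v) + 4)^2)/(v^3 - 4*v^2*exp(v) - 5*v^2 + 20*v*exp(v) + 4*v - 16*exp(v))^3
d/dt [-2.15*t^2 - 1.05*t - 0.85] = -4.3*t - 1.05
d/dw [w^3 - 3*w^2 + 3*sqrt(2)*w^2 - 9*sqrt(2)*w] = 3*w^2 - 6*w + 6*sqrt(2)*w - 9*sqrt(2)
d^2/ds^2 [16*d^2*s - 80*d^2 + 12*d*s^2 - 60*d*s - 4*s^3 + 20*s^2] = 24*d - 24*s + 40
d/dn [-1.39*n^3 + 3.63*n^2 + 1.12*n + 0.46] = -4.17*n^2 + 7.26*n + 1.12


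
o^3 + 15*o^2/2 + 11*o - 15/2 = (o - 1/2)*(o + 3)*(o + 5)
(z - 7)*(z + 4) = z^2 - 3*z - 28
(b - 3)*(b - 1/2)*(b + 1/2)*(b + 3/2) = b^4 - 3*b^3/2 - 19*b^2/4 + 3*b/8 + 9/8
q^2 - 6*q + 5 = (q - 5)*(q - 1)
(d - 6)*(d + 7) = d^2 + d - 42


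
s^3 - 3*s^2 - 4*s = s*(s - 4)*(s + 1)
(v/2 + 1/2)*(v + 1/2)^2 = v^3/2 + v^2 + 5*v/8 + 1/8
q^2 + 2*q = q*(q + 2)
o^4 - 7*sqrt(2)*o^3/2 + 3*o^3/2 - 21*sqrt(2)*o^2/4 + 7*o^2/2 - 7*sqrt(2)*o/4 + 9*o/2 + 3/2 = (o + 1/2)*(o + 1)*(o - 3*sqrt(2))*(o - sqrt(2)/2)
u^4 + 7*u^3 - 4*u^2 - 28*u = u*(u - 2)*(u + 2)*(u + 7)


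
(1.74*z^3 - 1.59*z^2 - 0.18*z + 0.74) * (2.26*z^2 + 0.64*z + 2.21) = 3.9324*z^5 - 2.4798*z^4 + 2.421*z^3 - 1.9567*z^2 + 0.0758*z + 1.6354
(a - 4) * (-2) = 8 - 2*a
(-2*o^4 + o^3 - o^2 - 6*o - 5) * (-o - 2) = 2*o^5 + 3*o^4 - o^3 + 8*o^2 + 17*o + 10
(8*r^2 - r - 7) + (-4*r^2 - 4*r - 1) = 4*r^2 - 5*r - 8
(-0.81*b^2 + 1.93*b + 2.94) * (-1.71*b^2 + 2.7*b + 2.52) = 1.3851*b^4 - 5.4873*b^3 - 1.8576*b^2 + 12.8016*b + 7.4088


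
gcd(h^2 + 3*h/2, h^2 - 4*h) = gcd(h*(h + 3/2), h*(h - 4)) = h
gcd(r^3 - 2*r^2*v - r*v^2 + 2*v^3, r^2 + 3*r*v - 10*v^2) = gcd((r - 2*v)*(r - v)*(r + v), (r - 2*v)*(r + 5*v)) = r - 2*v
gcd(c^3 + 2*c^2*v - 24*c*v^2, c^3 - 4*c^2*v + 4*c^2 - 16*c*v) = -c^2 + 4*c*v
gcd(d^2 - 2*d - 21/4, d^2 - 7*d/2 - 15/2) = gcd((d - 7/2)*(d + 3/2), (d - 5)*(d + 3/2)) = d + 3/2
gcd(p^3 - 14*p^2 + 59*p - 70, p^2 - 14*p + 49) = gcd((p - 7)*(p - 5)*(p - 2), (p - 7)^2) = p - 7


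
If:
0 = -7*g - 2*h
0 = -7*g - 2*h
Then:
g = -2*h/7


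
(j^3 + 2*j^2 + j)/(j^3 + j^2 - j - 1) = j/(j - 1)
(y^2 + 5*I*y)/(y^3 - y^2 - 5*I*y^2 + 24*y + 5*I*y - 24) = y*(y + 5*I)/(y^3 - y^2*(1 + 5*I) + y*(24 + 5*I) - 24)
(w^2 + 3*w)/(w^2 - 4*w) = (w + 3)/(w - 4)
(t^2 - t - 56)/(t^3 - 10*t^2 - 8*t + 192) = (t + 7)/(t^2 - 2*t - 24)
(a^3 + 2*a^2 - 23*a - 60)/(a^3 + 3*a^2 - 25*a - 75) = (a + 4)/(a + 5)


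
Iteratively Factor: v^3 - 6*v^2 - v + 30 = (v + 2)*(v^2 - 8*v + 15) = (v - 3)*(v + 2)*(v - 5)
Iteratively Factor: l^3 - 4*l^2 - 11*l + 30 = (l - 2)*(l^2 - 2*l - 15) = (l - 5)*(l - 2)*(l + 3)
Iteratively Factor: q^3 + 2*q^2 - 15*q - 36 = (q - 4)*(q^2 + 6*q + 9) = (q - 4)*(q + 3)*(q + 3)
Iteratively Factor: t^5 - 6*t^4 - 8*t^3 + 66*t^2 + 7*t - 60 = (t + 3)*(t^4 - 9*t^3 + 19*t^2 + 9*t - 20) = (t - 1)*(t + 3)*(t^3 - 8*t^2 + 11*t + 20) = (t - 5)*(t - 1)*(t + 3)*(t^2 - 3*t - 4) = (t - 5)*(t - 4)*(t - 1)*(t + 3)*(t + 1)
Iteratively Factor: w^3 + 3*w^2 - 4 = (w - 1)*(w^2 + 4*w + 4) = (w - 1)*(w + 2)*(w + 2)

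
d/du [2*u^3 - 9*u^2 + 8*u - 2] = 6*u^2 - 18*u + 8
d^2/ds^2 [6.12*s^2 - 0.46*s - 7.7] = 12.2400000000000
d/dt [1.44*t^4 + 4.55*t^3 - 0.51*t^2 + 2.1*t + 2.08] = 5.76*t^3 + 13.65*t^2 - 1.02*t + 2.1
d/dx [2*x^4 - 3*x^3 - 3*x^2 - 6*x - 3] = 8*x^3 - 9*x^2 - 6*x - 6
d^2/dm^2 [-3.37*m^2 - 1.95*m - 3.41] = -6.74000000000000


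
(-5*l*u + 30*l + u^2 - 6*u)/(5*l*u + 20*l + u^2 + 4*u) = (-5*l*u + 30*l + u^2 - 6*u)/(5*l*u + 20*l + u^2 + 4*u)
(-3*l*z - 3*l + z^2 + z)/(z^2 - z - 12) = (3*l*z + 3*l - z^2 - z)/(-z^2 + z + 12)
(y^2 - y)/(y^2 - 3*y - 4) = y*(1 - y)/(-y^2 + 3*y + 4)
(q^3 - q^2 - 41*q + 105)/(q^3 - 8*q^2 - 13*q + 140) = (q^2 + 4*q - 21)/(q^2 - 3*q - 28)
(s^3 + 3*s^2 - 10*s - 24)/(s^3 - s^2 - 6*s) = (s + 4)/s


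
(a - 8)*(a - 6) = a^2 - 14*a + 48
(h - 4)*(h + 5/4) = h^2 - 11*h/4 - 5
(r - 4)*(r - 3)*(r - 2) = r^3 - 9*r^2 + 26*r - 24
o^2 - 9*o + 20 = (o - 5)*(o - 4)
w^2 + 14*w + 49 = (w + 7)^2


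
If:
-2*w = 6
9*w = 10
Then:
No Solution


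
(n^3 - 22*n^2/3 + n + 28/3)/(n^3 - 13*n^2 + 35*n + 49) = (n - 4/3)/(n - 7)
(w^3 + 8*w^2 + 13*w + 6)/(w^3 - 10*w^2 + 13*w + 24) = (w^2 + 7*w + 6)/(w^2 - 11*w + 24)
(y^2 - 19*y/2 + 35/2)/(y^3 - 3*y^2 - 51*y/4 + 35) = 2*(y - 7)/(2*y^2 - y - 28)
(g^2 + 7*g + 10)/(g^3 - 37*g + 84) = (g^2 + 7*g + 10)/(g^3 - 37*g + 84)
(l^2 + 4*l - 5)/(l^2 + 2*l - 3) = (l + 5)/(l + 3)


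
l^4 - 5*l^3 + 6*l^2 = l^2*(l - 3)*(l - 2)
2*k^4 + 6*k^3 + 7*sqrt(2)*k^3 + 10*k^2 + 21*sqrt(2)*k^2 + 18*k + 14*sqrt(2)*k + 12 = (k + 2)*(k + 3*sqrt(2))*(sqrt(2)*k + 1)*(sqrt(2)*k + sqrt(2))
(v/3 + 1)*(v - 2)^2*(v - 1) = v^4/3 - 2*v^3/3 - 7*v^2/3 + 20*v/3 - 4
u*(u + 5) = u^2 + 5*u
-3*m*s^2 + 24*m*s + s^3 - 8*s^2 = s*(-3*m + s)*(s - 8)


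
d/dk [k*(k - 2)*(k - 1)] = 3*k^2 - 6*k + 2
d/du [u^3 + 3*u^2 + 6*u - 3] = 3*u^2 + 6*u + 6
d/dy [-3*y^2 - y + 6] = -6*y - 1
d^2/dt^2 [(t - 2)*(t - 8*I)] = 2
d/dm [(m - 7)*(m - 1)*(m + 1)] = 3*m^2 - 14*m - 1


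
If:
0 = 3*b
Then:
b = 0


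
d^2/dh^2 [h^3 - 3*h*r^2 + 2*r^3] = 6*h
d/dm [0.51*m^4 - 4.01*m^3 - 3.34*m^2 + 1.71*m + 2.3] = 2.04*m^3 - 12.03*m^2 - 6.68*m + 1.71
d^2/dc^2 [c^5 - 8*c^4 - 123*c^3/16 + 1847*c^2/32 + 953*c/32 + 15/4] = 20*c^3 - 96*c^2 - 369*c/8 + 1847/16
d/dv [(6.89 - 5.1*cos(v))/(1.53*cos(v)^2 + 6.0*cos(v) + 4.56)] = (-7.803*cos(v)^2 + 21.0834*cos(v) + 64.596)*sin(v)/(2.3409*cos(v)^4 + 18.36*cos(v)^3 + 49.9536*cos(v)^2 + 54.72*cos(v) + 20.7936)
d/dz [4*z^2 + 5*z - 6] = 8*z + 5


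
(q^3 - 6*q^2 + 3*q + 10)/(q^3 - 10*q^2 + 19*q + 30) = (q - 2)/(q - 6)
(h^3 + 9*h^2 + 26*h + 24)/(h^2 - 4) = (h^2 + 7*h + 12)/(h - 2)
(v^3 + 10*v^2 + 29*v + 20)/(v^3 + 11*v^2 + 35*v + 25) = (v + 4)/(v + 5)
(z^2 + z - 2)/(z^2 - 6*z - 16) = (z - 1)/(z - 8)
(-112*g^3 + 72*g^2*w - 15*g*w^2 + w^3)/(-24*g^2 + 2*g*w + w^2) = (28*g^2 - 11*g*w + w^2)/(6*g + w)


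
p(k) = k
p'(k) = 1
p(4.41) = 4.41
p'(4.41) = 1.00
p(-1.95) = -1.95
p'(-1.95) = 1.00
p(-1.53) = -1.53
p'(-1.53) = 1.00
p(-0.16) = -0.16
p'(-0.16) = 1.00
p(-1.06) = -1.06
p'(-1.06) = 1.00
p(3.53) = 3.53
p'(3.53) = 1.00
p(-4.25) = -4.25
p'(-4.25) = 1.00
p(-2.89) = -2.89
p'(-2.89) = 1.00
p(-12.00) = -12.00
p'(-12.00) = 1.00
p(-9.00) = -9.00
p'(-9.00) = 1.00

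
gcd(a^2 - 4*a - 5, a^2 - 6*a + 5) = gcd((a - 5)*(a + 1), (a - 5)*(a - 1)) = a - 5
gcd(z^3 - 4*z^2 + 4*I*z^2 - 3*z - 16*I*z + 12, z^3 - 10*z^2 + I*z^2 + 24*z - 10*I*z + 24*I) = z^2 + z*(-4 + I) - 4*I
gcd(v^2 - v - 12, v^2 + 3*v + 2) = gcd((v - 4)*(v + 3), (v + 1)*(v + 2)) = 1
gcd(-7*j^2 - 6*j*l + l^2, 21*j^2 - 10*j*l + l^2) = 7*j - l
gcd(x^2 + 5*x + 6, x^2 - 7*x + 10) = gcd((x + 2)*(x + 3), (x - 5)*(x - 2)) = 1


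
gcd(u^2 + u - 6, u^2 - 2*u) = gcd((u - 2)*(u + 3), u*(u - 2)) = u - 2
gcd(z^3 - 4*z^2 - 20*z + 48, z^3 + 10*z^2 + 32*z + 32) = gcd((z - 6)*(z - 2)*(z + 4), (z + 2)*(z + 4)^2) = z + 4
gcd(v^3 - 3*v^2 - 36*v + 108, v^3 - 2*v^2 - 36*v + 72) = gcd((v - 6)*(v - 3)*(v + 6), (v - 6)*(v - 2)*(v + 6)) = v^2 - 36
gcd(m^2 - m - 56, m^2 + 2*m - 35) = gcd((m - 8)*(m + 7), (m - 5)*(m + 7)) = m + 7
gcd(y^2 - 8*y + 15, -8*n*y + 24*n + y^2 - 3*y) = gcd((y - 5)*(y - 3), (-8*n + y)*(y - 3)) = y - 3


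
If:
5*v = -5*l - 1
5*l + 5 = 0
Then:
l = -1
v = 4/5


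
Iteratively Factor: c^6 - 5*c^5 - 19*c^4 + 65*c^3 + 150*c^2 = (c - 5)*(c^5 - 19*c^3 - 30*c^2) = c*(c - 5)*(c^4 - 19*c^2 - 30*c) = c*(c - 5)*(c + 3)*(c^3 - 3*c^2 - 10*c) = c*(c - 5)*(c + 2)*(c + 3)*(c^2 - 5*c) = c*(c - 5)^2*(c + 2)*(c + 3)*(c)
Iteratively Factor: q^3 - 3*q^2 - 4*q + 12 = (q + 2)*(q^2 - 5*q + 6) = (q - 2)*(q + 2)*(q - 3)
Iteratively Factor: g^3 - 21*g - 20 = (g - 5)*(g^2 + 5*g + 4) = (g - 5)*(g + 1)*(g + 4)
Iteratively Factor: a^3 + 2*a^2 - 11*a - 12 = (a + 4)*(a^2 - 2*a - 3) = (a + 1)*(a + 4)*(a - 3)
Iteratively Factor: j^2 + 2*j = (j)*(j + 2)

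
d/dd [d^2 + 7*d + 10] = 2*d + 7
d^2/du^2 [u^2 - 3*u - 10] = 2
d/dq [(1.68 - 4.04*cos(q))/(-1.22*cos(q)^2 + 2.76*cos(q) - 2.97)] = (4.9288*cos(q)^2 - 4.0992*cos(q) - 7.362)*sin(q)/(1.4884*cos(q)^4 - 6.7344*cos(q)^3 + 14.8644*cos(q)^2 - 16.3944*cos(q) + 8.8209)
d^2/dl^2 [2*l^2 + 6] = 4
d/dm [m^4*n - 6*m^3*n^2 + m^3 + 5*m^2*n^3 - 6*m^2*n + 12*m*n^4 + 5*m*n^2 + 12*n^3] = 4*m^3*n - 18*m^2*n^2 + 3*m^2 + 10*m*n^3 - 12*m*n + 12*n^4 + 5*n^2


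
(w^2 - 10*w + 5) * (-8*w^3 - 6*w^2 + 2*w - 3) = -8*w^5 + 74*w^4 + 22*w^3 - 53*w^2 + 40*w - 15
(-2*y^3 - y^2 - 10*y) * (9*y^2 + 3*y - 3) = -18*y^5 - 15*y^4 - 87*y^3 - 27*y^2 + 30*y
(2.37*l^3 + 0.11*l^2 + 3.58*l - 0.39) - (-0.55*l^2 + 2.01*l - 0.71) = 2.37*l^3 + 0.66*l^2 + 1.57*l + 0.32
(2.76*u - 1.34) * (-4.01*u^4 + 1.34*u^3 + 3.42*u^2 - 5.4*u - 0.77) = -11.0676*u^5 + 9.0718*u^4 + 7.6436*u^3 - 19.4868*u^2 + 5.1108*u + 1.0318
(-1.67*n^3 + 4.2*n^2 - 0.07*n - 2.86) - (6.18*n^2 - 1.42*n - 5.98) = -1.67*n^3 - 1.98*n^2 + 1.35*n + 3.12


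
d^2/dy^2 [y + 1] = 0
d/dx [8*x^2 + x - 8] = 16*x + 1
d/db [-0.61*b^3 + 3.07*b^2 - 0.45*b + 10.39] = -1.83*b^2 + 6.14*b - 0.45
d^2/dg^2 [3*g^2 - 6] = 6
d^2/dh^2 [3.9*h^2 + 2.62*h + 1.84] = 7.80000000000000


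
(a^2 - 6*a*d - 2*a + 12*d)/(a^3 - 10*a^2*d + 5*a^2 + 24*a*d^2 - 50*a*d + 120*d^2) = (a - 2)/(a^2 - 4*a*d + 5*a - 20*d)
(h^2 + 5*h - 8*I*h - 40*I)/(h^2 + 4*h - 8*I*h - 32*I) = (h + 5)/(h + 4)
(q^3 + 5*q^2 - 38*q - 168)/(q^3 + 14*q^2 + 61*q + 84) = (q - 6)/(q + 3)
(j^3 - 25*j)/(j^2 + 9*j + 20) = j*(j - 5)/(j + 4)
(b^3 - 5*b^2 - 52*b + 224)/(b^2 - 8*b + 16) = (b^2 - b - 56)/(b - 4)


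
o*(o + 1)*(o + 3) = o^3 + 4*o^2 + 3*o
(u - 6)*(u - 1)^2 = u^3 - 8*u^2 + 13*u - 6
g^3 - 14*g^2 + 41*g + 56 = (g - 8)*(g - 7)*(g + 1)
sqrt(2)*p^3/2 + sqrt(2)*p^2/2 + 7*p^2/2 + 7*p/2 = p*(p + 7*sqrt(2)/2)*(sqrt(2)*p/2 + sqrt(2)/2)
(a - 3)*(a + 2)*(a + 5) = a^3 + 4*a^2 - 11*a - 30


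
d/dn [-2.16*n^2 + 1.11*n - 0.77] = 1.11 - 4.32*n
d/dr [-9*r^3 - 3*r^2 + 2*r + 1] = -27*r^2 - 6*r + 2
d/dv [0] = 0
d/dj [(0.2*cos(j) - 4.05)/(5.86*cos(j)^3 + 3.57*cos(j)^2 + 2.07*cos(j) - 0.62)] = (2.344*cos(j)^3 - 70.485*cos(j)^2 - 28.917*cos(j) - 8.2595)*sin(j)/(34.3396*cos(j)^6 + 41.8404*cos(j)^5 + 37.0053*cos(j)^4 + 7.5134*cos(j)^3 - 0.141900000000001*cos(j)^2 - 2.5668*cos(j) + 0.3844)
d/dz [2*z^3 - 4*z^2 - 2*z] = 6*z^2 - 8*z - 2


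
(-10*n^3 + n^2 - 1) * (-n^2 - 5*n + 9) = 10*n^5 + 49*n^4 - 95*n^3 + 10*n^2 + 5*n - 9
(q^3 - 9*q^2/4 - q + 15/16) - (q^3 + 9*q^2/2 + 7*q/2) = -27*q^2/4 - 9*q/2 + 15/16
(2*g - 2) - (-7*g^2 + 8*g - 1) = 7*g^2 - 6*g - 1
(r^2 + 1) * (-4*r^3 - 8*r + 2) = -4*r^5 - 12*r^3 + 2*r^2 - 8*r + 2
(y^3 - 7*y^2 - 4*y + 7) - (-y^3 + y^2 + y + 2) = 2*y^3 - 8*y^2 - 5*y + 5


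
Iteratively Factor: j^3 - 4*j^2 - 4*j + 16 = (j - 4)*(j^2 - 4) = (j - 4)*(j + 2)*(j - 2)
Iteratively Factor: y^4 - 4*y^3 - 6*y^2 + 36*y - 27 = (y - 3)*(y^3 - y^2 - 9*y + 9) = (y - 3)^2*(y^2 + 2*y - 3) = (y - 3)^2*(y + 3)*(y - 1)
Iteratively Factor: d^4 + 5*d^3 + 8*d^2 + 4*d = (d)*(d^3 + 5*d^2 + 8*d + 4) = d*(d + 2)*(d^2 + 3*d + 2) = d*(d + 2)^2*(d + 1)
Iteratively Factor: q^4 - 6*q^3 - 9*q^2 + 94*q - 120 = (q - 5)*(q^3 - q^2 - 14*q + 24) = (q - 5)*(q - 3)*(q^2 + 2*q - 8) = (q - 5)*(q - 3)*(q - 2)*(q + 4)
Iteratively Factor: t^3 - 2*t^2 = (t)*(t^2 - 2*t) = t*(t - 2)*(t)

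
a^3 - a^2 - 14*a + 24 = (a - 3)*(a - 2)*(a + 4)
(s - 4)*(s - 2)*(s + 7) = s^3 + s^2 - 34*s + 56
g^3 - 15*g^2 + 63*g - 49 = (g - 7)^2*(g - 1)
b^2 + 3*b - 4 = (b - 1)*(b + 4)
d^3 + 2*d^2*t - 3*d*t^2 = d*(d - t)*(d + 3*t)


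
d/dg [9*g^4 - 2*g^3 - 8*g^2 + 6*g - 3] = 36*g^3 - 6*g^2 - 16*g + 6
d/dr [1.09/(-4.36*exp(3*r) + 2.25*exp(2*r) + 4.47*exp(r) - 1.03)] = (14.2572*exp(2*r) - 4.905*exp(r) - 4.8723)*exp(r)/(4.36*exp(3*r) - 2.25*exp(2*r) - 4.47*exp(r) + 1.03)^2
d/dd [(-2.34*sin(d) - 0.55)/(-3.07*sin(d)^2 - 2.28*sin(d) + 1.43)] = (-3.377*sin(d) + 3.5919*cos(2*d) - 8.1921)*cos(d)/(3.07*sin(d)^2 + 2.28*sin(d) - 1.43)^2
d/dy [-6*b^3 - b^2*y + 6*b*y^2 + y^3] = -b^2 + 12*b*y + 3*y^2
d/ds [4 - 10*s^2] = -20*s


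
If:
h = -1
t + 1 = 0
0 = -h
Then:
No Solution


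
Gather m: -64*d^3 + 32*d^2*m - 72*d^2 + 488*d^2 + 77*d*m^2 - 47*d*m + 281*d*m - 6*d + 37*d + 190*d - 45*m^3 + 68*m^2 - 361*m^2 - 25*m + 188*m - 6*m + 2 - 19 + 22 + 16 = -64*d^3 + 416*d^2 + 221*d - 45*m^3 + m^2*(77*d - 293) + m*(32*d^2 + 234*d + 157) + 21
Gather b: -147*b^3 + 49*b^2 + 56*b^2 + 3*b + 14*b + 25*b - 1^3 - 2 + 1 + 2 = -147*b^3 + 105*b^2 + 42*b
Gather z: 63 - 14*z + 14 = 77 - 14*z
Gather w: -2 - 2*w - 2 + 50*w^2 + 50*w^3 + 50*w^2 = 50*w^3 + 100*w^2 - 2*w - 4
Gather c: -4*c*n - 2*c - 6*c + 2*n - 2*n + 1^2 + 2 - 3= c*(-4*n - 8)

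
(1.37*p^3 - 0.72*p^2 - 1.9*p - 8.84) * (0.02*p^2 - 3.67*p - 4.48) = 0.0274*p^5 - 5.0423*p^4 - 3.5332*p^3 + 10.0218*p^2 + 40.9548*p + 39.6032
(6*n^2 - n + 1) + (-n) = 6*n^2 - 2*n + 1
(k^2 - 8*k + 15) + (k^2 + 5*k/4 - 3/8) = 2*k^2 - 27*k/4 + 117/8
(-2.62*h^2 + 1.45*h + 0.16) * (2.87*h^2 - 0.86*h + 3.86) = -7.5194*h^4 + 6.4147*h^3 - 10.901*h^2 + 5.4594*h + 0.6176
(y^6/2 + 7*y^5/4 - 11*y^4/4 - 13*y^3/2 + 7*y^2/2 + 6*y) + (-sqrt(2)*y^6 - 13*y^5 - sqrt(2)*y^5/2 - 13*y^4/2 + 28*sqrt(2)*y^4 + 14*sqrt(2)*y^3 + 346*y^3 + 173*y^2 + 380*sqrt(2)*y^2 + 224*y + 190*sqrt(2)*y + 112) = -sqrt(2)*y^6 + y^6/2 - 45*y^5/4 - sqrt(2)*y^5/2 - 37*y^4/4 + 28*sqrt(2)*y^4 + 14*sqrt(2)*y^3 + 679*y^3/2 + 353*y^2/2 + 380*sqrt(2)*y^2 + 230*y + 190*sqrt(2)*y + 112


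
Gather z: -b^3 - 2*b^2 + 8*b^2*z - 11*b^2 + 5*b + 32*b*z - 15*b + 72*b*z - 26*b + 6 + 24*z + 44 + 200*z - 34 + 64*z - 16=-b^3 - 13*b^2 - 36*b + z*(8*b^2 + 104*b + 288)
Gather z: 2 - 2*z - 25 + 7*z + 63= 5*z + 40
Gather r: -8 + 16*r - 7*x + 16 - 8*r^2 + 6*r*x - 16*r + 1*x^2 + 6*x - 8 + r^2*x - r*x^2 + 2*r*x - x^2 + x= r^2*(x - 8) + r*(-x^2 + 8*x)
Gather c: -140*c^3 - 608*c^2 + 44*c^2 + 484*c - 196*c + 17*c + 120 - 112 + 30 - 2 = -140*c^3 - 564*c^2 + 305*c + 36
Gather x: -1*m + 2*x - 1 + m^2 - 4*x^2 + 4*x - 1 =m^2 - m - 4*x^2 + 6*x - 2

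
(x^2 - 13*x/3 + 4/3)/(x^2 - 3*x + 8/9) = 3*(x - 4)/(3*x - 8)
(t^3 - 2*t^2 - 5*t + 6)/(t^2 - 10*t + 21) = (t^2 + t - 2)/(t - 7)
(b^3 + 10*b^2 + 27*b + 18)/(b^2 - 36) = (b^2 + 4*b + 3)/(b - 6)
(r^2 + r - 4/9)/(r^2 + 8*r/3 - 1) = (r + 4/3)/(r + 3)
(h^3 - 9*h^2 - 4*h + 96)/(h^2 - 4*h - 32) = (h^2 - h - 12)/(h + 4)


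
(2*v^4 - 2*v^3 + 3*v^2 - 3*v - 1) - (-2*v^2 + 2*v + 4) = 2*v^4 - 2*v^3 + 5*v^2 - 5*v - 5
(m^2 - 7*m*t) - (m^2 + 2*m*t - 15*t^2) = -9*m*t + 15*t^2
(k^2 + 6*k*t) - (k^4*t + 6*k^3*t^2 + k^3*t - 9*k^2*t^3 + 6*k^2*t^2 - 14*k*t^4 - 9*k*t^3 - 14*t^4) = -k^4*t - 6*k^3*t^2 - k^3*t + 9*k^2*t^3 - 6*k^2*t^2 + k^2 + 14*k*t^4 + 9*k*t^3 + 6*k*t + 14*t^4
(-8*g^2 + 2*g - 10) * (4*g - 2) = -32*g^3 + 24*g^2 - 44*g + 20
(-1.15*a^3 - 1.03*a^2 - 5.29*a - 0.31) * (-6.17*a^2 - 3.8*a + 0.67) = 7.0955*a^5 + 10.7251*a^4 + 35.7828*a^3 + 21.3246*a^2 - 2.3663*a - 0.2077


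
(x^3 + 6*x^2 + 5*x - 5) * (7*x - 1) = 7*x^4 + 41*x^3 + 29*x^2 - 40*x + 5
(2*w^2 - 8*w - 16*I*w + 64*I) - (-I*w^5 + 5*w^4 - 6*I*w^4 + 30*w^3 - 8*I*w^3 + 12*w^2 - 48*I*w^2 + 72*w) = I*w^5 - 5*w^4 + 6*I*w^4 - 30*w^3 + 8*I*w^3 - 10*w^2 + 48*I*w^2 - 80*w - 16*I*w + 64*I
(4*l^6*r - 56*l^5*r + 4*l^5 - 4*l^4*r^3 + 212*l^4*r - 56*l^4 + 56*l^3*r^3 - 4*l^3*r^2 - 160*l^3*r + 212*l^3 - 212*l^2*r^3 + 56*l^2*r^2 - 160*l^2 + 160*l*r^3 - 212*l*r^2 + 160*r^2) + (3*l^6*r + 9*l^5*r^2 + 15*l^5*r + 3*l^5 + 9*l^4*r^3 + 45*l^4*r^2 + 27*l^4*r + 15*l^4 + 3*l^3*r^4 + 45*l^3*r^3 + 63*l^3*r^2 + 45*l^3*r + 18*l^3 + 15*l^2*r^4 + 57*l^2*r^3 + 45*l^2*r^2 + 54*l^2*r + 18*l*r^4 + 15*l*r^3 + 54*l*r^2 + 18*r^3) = 7*l^6*r + 9*l^5*r^2 - 41*l^5*r + 7*l^5 + 5*l^4*r^3 + 45*l^4*r^2 + 239*l^4*r - 41*l^4 + 3*l^3*r^4 + 101*l^3*r^3 + 59*l^3*r^2 - 115*l^3*r + 230*l^3 + 15*l^2*r^4 - 155*l^2*r^3 + 101*l^2*r^2 + 54*l^2*r - 160*l^2 + 18*l*r^4 + 175*l*r^3 - 158*l*r^2 + 18*r^3 + 160*r^2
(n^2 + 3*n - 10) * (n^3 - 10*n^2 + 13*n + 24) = n^5 - 7*n^4 - 27*n^3 + 163*n^2 - 58*n - 240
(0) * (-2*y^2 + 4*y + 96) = 0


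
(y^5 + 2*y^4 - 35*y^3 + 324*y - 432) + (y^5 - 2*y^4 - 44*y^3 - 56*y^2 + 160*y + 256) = 2*y^5 - 79*y^3 - 56*y^2 + 484*y - 176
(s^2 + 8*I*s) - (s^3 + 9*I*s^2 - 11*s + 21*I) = -s^3 + s^2 - 9*I*s^2 + 11*s + 8*I*s - 21*I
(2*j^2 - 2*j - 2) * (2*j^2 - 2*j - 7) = 4*j^4 - 8*j^3 - 14*j^2 + 18*j + 14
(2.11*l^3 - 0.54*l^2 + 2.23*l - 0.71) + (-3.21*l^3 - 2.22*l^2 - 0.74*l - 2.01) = -1.1*l^3 - 2.76*l^2 + 1.49*l - 2.72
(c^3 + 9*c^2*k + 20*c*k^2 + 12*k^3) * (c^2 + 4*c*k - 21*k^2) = c^5 + 13*c^4*k + 35*c^3*k^2 - 97*c^2*k^3 - 372*c*k^4 - 252*k^5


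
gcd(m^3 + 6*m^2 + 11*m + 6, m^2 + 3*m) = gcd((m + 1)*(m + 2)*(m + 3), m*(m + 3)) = m + 3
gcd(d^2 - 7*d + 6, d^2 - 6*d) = d - 6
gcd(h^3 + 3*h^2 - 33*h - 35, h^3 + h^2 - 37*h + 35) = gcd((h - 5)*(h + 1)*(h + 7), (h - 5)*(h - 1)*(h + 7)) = h^2 + 2*h - 35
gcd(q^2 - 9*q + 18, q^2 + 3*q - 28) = 1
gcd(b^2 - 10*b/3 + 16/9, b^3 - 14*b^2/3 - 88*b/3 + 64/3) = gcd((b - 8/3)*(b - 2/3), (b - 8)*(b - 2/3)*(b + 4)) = b - 2/3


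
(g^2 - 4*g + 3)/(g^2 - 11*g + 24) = (g - 1)/(g - 8)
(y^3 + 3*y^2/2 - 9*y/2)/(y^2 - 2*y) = (2*y^2 + 3*y - 9)/(2*(y - 2))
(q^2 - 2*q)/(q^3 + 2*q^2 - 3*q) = (q - 2)/(q^2 + 2*q - 3)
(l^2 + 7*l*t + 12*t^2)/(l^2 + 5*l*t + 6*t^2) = (l + 4*t)/(l + 2*t)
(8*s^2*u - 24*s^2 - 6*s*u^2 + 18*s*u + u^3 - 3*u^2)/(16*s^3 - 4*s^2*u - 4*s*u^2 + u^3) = (u - 3)/(2*s + u)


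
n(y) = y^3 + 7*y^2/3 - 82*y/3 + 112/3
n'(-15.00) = 577.67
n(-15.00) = -2402.67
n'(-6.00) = 52.67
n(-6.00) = 69.33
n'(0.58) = -23.62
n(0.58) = 22.46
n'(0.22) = -26.16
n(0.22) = 31.44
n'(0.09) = -26.89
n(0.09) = 34.89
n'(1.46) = -14.13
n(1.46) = 5.51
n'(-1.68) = -26.71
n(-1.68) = 85.10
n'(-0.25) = -28.31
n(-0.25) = 44.30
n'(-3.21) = -11.40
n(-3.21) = 116.04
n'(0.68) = -22.77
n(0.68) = 20.14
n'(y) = 3*y^2 + 14*y/3 - 82/3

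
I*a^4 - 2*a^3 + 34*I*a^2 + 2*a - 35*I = (a - 1)*(a - 5*I)*(a + 7*I)*(I*a + I)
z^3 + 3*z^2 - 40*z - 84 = (z - 6)*(z + 2)*(z + 7)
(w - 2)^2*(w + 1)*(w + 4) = w^4 + w^3 - 12*w^2 + 4*w + 16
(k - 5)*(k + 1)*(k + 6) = k^3 + 2*k^2 - 29*k - 30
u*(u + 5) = u^2 + 5*u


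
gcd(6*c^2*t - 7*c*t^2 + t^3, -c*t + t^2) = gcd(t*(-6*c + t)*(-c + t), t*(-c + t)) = -c*t + t^2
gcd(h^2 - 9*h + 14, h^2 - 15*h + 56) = h - 7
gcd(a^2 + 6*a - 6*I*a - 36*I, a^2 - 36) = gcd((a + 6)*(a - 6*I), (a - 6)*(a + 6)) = a + 6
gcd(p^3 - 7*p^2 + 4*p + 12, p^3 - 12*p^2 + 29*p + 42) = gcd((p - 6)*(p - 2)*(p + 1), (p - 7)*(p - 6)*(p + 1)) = p^2 - 5*p - 6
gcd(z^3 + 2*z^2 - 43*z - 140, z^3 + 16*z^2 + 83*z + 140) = z^2 + 9*z + 20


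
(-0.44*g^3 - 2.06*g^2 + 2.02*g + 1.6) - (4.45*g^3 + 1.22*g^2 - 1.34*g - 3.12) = -4.89*g^3 - 3.28*g^2 + 3.36*g + 4.72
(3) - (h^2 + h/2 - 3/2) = -h^2 - h/2 + 9/2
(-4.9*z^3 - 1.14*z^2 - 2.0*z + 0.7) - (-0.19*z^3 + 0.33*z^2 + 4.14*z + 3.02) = -4.71*z^3 - 1.47*z^2 - 6.14*z - 2.32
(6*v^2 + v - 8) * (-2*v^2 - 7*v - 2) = -12*v^4 - 44*v^3 - 3*v^2 + 54*v + 16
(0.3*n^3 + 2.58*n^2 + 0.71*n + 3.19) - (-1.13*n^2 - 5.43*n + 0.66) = 0.3*n^3 + 3.71*n^2 + 6.14*n + 2.53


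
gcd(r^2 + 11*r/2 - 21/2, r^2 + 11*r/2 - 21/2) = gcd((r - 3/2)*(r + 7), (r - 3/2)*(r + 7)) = r^2 + 11*r/2 - 21/2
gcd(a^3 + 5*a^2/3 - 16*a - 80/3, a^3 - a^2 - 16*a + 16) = a^2 - 16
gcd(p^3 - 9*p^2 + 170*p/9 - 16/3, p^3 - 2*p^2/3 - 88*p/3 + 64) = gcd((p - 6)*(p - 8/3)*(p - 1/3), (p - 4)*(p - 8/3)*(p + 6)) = p - 8/3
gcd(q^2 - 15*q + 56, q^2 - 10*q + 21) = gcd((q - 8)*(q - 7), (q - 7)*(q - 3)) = q - 7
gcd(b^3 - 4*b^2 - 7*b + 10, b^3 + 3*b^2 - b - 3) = b - 1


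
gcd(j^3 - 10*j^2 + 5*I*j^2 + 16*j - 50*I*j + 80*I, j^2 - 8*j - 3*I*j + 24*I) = j - 8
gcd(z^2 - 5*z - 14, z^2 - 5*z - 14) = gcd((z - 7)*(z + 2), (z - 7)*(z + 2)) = z^2 - 5*z - 14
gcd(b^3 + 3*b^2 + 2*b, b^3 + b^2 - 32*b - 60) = b + 2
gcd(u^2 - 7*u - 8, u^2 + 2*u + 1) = u + 1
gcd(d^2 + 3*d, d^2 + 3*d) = d^2 + 3*d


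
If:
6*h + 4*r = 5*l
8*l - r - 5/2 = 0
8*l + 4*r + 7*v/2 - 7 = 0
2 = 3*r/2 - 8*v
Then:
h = -4763/17376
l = 1249/2896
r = 172/181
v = -13/181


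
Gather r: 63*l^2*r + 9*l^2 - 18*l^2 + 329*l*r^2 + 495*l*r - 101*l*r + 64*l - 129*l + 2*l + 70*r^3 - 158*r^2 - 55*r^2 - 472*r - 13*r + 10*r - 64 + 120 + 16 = -9*l^2 - 63*l + 70*r^3 + r^2*(329*l - 213) + r*(63*l^2 + 394*l - 475) + 72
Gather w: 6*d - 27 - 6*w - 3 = 6*d - 6*w - 30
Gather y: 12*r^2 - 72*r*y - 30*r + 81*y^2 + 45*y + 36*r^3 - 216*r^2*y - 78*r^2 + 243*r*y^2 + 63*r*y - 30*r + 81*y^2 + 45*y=36*r^3 - 66*r^2 - 60*r + y^2*(243*r + 162) + y*(-216*r^2 - 9*r + 90)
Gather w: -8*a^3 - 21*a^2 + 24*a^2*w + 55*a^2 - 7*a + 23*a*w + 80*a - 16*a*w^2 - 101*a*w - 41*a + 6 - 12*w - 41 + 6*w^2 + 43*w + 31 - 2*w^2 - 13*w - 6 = -8*a^3 + 34*a^2 + 32*a + w^2*(4 - 16*a) + w*(24*a^2 - 78*a + 18) - 10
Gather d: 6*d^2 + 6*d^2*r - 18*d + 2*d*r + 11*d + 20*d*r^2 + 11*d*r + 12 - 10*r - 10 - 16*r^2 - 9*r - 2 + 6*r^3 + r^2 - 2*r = d^2*(6*r + 6) + d*(20*r^2 + 13*r - 7) + 6*r^3 - 15*r^2 - 21*r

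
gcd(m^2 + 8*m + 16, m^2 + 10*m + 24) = m + 4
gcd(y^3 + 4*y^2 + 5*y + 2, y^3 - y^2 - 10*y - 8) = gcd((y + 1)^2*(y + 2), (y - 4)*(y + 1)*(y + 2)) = y^2 + 3*y + 2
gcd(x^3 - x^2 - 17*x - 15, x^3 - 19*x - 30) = x^2 - 2*x - 15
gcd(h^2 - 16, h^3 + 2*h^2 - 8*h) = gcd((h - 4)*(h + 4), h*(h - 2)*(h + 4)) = h + 4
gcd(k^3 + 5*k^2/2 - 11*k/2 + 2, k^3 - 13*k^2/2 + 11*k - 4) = k - 1/2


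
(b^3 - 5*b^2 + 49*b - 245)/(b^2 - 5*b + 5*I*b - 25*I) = (b^2 + 49)/(b + 5*I)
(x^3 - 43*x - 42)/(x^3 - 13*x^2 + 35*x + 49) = (x + 6)/(x - 7)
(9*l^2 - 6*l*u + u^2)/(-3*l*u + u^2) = (-3*l + u)/u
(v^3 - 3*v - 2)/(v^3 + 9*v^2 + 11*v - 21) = (v^3 - 3*v - 2)/(v^3 + 9*v^2 + 11*v - 21)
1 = 1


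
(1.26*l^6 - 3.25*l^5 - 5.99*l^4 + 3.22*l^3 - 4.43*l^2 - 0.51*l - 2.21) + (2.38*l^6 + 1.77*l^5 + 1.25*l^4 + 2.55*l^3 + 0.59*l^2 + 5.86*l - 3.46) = 3.64*l^6 - 1.48*l^5 - 4.74*l^4 + 5.77*l^3 - 3.84*l^2 + 5.35*l - 5.67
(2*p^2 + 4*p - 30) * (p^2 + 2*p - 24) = 2*p^4 + 8*p^3 - 70*p^2 - 156*p + 720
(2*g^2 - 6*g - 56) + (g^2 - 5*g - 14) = 3*g^2 - 11*g - 70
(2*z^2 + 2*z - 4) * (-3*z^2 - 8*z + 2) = -6*z^4 - 22*z^3 + 36*z - 8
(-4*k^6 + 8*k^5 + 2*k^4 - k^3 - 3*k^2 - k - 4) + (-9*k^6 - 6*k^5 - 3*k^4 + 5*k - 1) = -13*k^6 + 2*k^5 - k^4 - k^3 - 3*k^2 + 4*k - 5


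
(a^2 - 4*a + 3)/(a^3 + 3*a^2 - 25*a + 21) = 1/(a + 7)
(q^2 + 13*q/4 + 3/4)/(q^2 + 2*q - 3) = (q + 1/4)/(q - 1)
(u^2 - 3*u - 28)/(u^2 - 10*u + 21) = (u + 4)/(u - 3)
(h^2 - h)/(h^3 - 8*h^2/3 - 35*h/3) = 3*(1 - h)/(-3*h^2 + 8*h + 35)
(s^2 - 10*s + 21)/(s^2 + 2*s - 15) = (s - 7)/(s + 5)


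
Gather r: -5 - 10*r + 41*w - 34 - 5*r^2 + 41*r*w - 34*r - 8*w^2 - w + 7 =-5*r^2 + r*(41*w - 44) - 8*w^2 + 40*w - 32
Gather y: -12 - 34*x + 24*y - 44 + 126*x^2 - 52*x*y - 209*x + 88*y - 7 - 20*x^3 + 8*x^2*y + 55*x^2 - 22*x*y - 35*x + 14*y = -20*x^3 + 181*x^2 - 278*x + y*(8*x^2 - 74*x + 126) - 63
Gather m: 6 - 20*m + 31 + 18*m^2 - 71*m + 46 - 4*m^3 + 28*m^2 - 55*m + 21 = -4*m^3 + 46*m^2 - 146*m + 104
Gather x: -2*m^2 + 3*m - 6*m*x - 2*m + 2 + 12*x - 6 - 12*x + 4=-2*m^2 - 6*m*x + m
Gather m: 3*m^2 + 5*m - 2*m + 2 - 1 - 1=3*m^2 + 3*m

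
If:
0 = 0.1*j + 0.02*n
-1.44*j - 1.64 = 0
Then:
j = -1.14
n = 5.69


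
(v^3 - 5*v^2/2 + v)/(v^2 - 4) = v*(2*v - 1)/(2*(v + 2))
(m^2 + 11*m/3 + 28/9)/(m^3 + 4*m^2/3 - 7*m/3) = (m + 4/3)/(m*(m - 1))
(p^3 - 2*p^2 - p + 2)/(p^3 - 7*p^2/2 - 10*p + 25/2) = 2*(p^2 - p - 2)/(2*p^2 - 5*p - 25)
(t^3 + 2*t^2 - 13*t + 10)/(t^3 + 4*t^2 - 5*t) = (t - 2)/t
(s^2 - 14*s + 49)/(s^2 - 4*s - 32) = (-s^2 + 14*s - 49)/(-s^2 + 4*s + 32)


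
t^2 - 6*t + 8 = (t - 4)*(t - 2)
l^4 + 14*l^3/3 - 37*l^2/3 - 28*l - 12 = (l - 3)*(l + 2/3)*(l + 1)*(l + 6)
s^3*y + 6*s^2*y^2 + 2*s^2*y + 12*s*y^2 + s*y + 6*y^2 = (s + 1)*(s + 6*y)*(s*y + y)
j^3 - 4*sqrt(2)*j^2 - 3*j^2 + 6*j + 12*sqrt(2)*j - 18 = (j - 3)*(j - 3*sqrt(2))*(j - sqrt(2))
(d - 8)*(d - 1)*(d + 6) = d^3 - 3*d^2 - 46*d + 48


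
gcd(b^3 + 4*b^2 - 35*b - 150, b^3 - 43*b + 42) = b - 6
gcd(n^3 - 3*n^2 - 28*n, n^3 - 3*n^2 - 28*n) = n^3 - 3*n^2 - 28*n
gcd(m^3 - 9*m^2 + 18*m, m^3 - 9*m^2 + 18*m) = m^3 - 9*m^2 + 18*m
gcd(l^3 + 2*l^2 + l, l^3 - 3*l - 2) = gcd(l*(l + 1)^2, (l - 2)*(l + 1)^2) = l^2 + 2*l + 1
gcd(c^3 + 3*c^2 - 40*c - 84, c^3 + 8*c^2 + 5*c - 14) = c^2 + 9*c + 14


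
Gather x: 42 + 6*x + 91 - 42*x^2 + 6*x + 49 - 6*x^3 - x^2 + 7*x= -6*x^3 - 43*x^2 + 19*x + 182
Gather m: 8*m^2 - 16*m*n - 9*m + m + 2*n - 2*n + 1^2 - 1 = 8*m^2 + m*(-16*n - 8)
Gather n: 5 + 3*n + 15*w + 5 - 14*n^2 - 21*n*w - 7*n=-14*n^2 + n*(-21*w - 4) + 15*w + 10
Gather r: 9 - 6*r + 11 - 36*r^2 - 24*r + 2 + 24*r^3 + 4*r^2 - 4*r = 24*r^3 - 32*r^2 - 34*r + 22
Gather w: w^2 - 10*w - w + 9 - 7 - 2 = w^2 - 11*w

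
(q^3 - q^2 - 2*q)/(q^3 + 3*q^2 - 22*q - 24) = q*(q - 2)/(q^2 + 2*q - 24)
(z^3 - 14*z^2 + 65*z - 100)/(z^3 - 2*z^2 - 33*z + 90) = (z^2 - 9*z + 20)/(z^2 + 3*z - 18)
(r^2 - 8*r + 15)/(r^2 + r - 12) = (r - 5)/(r + 4)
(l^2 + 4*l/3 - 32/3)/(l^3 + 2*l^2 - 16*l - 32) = (l - 8/3)/(l^2 - 2*l - 8)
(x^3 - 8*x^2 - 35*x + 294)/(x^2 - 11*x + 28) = (x^2 - x - 42)/(x - 4)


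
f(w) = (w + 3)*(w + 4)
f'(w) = 2*w + 7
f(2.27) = 33.04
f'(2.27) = 11.54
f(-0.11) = 11.24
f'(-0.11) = 6.78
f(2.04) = 30.44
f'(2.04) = 11.08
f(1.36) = 23.37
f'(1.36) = 9.72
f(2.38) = 34.32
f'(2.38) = 11.76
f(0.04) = 12.28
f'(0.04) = 7.08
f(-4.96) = 1.88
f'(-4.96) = -2.92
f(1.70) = 26.79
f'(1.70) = 10.40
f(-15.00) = 132.00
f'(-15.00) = -23.00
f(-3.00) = 0.00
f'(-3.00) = 1.00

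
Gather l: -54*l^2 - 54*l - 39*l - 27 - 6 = -54*l^2 - 93*l - 33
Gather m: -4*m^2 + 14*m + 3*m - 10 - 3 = -4*m^2 + 17*m - 13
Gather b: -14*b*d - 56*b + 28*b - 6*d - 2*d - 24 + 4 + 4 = b*(-14*d - 28) - 8*d - 16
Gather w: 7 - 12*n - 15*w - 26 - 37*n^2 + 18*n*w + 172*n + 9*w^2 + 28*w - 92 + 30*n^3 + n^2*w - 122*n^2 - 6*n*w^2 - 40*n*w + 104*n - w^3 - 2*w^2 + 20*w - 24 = 30*n^3 - 159*n^2 + 264*n - w^3 + w^2*(7 - 6*n) + w*(n^2 - 22*n + 33) - 135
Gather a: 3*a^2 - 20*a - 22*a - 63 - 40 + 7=3*a^2 - 42*a - 96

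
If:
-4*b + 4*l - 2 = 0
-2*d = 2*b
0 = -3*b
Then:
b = 0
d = 0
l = 1/2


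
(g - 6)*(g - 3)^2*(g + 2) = g^4 - 10*g^3 + 21*g^2 + 36*g - 108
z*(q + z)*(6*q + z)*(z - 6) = 6*q^2*z^2 - 36*q^2*z + 7*q*z^3 - 42*q*z^2 + z^4 - 6*z^3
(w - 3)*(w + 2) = w^2 - w - 6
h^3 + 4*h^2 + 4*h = h*(h + 2)^2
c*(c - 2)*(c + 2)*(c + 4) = c^4 + 4*c^3 - 4*c^2 - 16*c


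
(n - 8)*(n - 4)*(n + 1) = n^3 - 11*n^2 + 20*n + 32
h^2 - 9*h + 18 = (h - 6)*(h - 3)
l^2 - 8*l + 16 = (l - 4)^2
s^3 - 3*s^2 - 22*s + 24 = (s - 6)*(s - 1)*(s + 4)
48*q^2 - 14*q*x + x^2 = (-8*q + x)*(-6*q + x)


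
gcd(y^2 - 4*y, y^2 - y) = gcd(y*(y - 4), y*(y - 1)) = y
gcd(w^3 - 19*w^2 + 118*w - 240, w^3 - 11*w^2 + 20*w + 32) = w - 8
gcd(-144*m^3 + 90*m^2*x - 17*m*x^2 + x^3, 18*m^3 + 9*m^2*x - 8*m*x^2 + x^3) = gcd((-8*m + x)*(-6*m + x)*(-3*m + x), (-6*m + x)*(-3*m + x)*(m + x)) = 18*m^2 - 9*m*x + x^2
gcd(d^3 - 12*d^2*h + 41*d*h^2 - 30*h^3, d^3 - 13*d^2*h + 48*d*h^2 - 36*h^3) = d^2 - 7*d*h + 6*h^2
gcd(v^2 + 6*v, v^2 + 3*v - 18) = v + 6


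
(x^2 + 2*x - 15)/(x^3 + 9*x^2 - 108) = (x + 5)/(x^2 + 12*x + 36)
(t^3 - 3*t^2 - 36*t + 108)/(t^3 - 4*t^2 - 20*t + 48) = (t^2 + 3*t - 18)/(t^2 + 2*t - 8)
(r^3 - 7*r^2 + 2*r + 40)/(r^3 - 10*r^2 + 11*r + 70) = (r - 4)/(r - 7)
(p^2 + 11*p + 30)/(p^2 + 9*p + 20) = (p + 6)/(p + 4)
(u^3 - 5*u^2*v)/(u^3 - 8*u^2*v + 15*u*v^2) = u/(u - 3*v)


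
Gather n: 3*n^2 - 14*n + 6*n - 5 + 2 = 3*n^2 - 8*n - 3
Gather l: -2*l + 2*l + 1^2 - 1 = 0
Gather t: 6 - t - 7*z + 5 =-t - 7*z + 11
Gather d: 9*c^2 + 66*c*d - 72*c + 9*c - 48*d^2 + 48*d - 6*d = 9*c^2 - 63*c - 48*d^2 + d*(66*c + 42)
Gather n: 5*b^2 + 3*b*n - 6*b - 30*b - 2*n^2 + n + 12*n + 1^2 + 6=5*b^2 - 36*b - 2*n^2 + n*(3*b + 13) + 7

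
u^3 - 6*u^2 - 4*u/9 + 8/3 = (u - 6)*(u - 2/3)*(u + 2/3)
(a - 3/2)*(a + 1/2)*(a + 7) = a^3 + 6*a^2 - 31*a/4 - 21/4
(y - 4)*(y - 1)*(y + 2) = y^3 - 3*y^2 - 6*y + 8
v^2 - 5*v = v*(v - 5)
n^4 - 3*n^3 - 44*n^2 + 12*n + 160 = (n - 8)*(n - 2)*(n + 2)*(n + 5)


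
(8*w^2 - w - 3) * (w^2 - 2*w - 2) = 8*w^4 - 17*w^3 - 17*w^2 + 8*w + 6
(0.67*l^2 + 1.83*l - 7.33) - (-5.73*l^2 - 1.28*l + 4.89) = 6.4*l^2 + 3.11*l - 12.22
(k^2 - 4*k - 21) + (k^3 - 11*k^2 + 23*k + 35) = k^3 - 10*k^2 + 19*k + 14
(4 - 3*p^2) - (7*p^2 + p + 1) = -10*p^2 - p + 3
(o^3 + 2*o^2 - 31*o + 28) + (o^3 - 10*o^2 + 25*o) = 2*o^3 - 8*o^2 - 6*o + 28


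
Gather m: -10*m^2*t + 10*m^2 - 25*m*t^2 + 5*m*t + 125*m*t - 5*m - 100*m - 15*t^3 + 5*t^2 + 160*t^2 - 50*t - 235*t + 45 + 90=m^2*(10 - 10*t) + m*(-25*t^2 + 130*t - 105) - 15*t^3 + 165*t^2 - 285*t + 135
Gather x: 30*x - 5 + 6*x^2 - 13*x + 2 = 6*x^2 + 17*x - 3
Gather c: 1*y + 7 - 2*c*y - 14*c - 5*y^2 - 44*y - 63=c*(-2*y - 14) - 5*y^2 - 43*y - 56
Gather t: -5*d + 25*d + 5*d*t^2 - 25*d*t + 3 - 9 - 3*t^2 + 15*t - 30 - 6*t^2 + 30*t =20*d + t^2*(5*d - 9) + t*(45 - 25*d) - 36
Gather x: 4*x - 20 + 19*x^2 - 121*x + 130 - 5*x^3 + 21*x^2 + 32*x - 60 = -5*x^3 + 40*x^2 - 85*x + 50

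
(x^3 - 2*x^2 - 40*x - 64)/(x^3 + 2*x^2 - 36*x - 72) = (x^2 - 4*x - 32)/(x^2 - 36)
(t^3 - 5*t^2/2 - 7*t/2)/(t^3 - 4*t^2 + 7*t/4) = 2*(t + 1)/(2*t - 1)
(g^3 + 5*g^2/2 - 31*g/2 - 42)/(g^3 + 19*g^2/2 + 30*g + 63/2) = (g - 4)/(g + 3)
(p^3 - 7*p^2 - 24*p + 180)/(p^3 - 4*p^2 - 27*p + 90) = (p - 6)/(p - 3)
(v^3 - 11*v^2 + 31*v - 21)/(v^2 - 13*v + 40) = (v^3 - 11*v^2 + 31*v - 21)/(v^2 - 13*v + 40)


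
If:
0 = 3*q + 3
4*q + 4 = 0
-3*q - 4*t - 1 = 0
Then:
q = -1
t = 1/2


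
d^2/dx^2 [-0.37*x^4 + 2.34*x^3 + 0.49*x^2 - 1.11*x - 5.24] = -4.44*x^2 + 14.04*x + 0.98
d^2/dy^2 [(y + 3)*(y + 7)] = 2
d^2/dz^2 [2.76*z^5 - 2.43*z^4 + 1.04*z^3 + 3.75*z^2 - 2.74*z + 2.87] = 55.2*z^3 - 29.16*z^2 + 6.24*z + 7.5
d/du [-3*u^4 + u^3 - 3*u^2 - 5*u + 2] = -12*u^3 + 3*u^2 - 6*u - 5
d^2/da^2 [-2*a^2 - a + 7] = -4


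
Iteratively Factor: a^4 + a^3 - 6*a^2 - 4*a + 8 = (a + 2)*(a^3 - a^2 - 4*a + 4) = (a - 2)*(a + 2)*(a^2 + a - 2) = (a - 2)*(a - 1)*(a + 2)*(a + 2)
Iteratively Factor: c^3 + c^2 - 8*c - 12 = (c - 3)*(c^2 + 4*c + 4) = (c - 3)*(c + 2)*(c + 2)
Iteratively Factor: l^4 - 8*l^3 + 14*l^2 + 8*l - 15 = (l - 3)*(l^3 - 5*l^2 - l + 5) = (l - 3)*(l - 1)*(l^2 - 4*l - 5) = (l - 5)*(l - 3)*(l - 1)*(l + 1)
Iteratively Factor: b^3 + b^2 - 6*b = (b)*(b^2 + b - 6) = b*(b + 3)*(b - 2)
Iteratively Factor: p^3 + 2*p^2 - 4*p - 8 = (p + 2)*(p^2 - 4) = (p - 2)*(p + 2)*(p + 2)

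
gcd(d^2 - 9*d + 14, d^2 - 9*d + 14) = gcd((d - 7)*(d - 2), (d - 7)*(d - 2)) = d^2 - 9*d + 14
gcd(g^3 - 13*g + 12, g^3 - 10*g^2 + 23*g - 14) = g - 1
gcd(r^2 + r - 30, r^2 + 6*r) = r + 6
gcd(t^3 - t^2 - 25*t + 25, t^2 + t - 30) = t - 5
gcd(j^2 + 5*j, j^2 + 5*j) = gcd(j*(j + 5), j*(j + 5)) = j^2 + 5*j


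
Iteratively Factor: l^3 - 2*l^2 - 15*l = (l)*(l^2 - 2*l - 15) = l*(l + 3)*(l - 5)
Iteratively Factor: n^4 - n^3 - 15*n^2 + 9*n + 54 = (n - 3)*(n^3 + 2*n^2 - 9*n - 18) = (n - 3)*(n + 3)*(n^2 - n - 6) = (n - 3)*(n + 2)*(n + 3)*(n - 3)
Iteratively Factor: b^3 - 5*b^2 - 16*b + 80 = (b + 4)*(b^2 - 9*b + 20) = (b - 4)*(b + 4)*(b - 5)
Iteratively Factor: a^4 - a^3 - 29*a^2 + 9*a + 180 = (a + 4)*(a^3 - 5*a^2 - 9*a + 45) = (a + 3)*(a + 4)*(a^2 - 8*a + 15) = (a - 3)*(a + 3)*(a + 4)*(a - 5)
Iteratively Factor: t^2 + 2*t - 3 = (t - 1)*(t + 3)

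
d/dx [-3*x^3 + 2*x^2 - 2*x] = -9*x^2 + 4*x - 2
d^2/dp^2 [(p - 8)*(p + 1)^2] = 6*p - 12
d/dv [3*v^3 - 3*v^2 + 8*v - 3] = 9*v^2 - 6*v + 8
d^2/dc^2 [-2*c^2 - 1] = -4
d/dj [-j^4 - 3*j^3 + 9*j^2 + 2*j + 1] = -4*j^3 - 9*j^2 + 18*j + 2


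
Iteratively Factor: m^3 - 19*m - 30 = (m + 3)*(m^2 - 3*m - 10) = (m - 5)*(m + 3)*(m + 2)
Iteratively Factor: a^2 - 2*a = (a)*(a - 2)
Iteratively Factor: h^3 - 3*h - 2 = (h + 1)*(h^2 - h - 2) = (h + 1)^2*(h - 2)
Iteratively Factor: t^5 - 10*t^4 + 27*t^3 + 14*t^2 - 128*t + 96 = (t - 3)*(t^4 - 7*t^3 + 6*t^2 + 32*t - 32) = (t - 4)*(t - 3)*(t^3 - 3*t^2 - 6*t + 8) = (t - 4)*(t - 3)*(t + 2)*(t^2 - 5*t + 4) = (t - 4)^2*(t - 3)*(t + 2)*(t - 1)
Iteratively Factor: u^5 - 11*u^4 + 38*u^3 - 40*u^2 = (u - 4)*(u^4 - 7*u^3 + 10*u^2) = u*(u - 4)*(u^3 - 7*u^2 + 10*u) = u^2*(u - 4)*(u^2 - 7*u + 10) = u^2*(u - 5)*(u - 4)*(u - 2)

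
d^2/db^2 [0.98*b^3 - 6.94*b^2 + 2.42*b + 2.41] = 5.88*b - 13.88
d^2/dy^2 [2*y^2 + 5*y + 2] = 4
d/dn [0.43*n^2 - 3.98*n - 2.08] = 0.86*n - 3.98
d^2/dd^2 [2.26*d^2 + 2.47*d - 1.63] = 4.52000000000000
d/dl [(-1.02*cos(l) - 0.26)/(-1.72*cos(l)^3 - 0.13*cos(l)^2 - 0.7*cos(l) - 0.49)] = (3.5088*cos(l)^3 + 1.4742*cos(l)^2 + 0.0676*cos(l) - 0.3178)*sin(l)/(2.9584*cos(l)^6 + 0.4472*cos(l)^5 + 2.4249*cos(l)^4 + 1.8676*cos(l)^3 + 0.6174*cos(l)^2 + 0.686*cos(l) + 0.2401)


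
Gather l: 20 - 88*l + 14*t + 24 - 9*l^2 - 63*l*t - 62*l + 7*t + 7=-9*l^2 + l*(-63*t - 150) + 21*t + 51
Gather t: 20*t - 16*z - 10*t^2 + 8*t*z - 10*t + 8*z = -10*t^2 + t*(8*z + 10) - 8*z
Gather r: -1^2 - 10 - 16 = -27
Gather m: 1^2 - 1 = 0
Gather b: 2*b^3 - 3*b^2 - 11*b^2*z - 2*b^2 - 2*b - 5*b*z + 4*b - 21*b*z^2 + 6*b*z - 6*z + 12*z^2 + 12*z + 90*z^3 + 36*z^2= 2*b^3 + b^2*(-11*z - 5) + b*(-21*z^2 + z + 2) + 90*z^3 + 48*z^2 + 6*z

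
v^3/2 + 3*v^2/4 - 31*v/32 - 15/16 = (v/2 + 1)*(v - 5/4)*(v + 3/4)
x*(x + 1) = x^2 + x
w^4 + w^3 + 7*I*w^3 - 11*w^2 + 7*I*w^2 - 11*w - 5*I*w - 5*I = (w + 1)*(w + I)^2*(w + 5*I)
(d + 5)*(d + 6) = d^2 + 11*d + 30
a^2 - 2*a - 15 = (a - 5)*(a + 3)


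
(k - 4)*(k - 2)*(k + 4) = k^3 - 2*k^2 - 16*k + 32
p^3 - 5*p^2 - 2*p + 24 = (p - 4)*(p - 3)*(p + 2)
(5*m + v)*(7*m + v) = 35*m^2 + 12*m*v + v^2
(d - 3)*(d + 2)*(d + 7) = d^3 + 6*d^2 - 13*d - 42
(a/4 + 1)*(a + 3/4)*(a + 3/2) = a^3/4 + 25*a^2/16 + 81*a/32 + 9/8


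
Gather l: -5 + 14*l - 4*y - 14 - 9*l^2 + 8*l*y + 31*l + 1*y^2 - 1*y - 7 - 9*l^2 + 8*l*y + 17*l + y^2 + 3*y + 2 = -18*l^2 + l*(16*y + 62) + 2*y^2 - 2*y - 24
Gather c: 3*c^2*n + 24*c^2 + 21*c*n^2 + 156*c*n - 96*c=c^2*(3*n + 24) + c*(21*n^2 + 156*n - 96)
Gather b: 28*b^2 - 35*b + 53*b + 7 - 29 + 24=28*b^2 + 18*b + 2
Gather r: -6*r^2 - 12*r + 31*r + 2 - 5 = -6*r^2 + 19*r - 3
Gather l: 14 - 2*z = 14 - 2*z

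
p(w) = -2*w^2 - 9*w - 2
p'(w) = -4*w - 9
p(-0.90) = 4.48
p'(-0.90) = -5.40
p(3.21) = -51.50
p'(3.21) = -21.84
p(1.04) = -13.52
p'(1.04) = -13.16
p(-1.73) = 7.58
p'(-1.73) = -2.08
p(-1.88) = 7.85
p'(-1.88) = -1.48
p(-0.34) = 0.83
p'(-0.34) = -7.64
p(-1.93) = 7.92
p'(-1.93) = -1.28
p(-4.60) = -2.92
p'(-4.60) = 9.40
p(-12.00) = -182.00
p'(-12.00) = 39.00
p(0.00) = -2.00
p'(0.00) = -9.00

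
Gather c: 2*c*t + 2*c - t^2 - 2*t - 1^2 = c*(2*t + 2) - t^2 - 2*t - 1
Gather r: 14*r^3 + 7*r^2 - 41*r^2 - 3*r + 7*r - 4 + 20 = 14*r^3 - 34*r^2 + 4*r + 16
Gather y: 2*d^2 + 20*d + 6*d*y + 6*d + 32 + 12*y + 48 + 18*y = 2*d^2 + 26*d + y*(6*d + 30) + 80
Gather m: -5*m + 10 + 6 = 16 - 5*m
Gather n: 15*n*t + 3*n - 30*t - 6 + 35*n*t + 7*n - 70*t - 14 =n*(50*t + 10) - 100*t - 20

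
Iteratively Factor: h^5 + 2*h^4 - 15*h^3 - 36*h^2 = (h + 3)*(h^4 - h^3 - 12*h^2) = h*(h + 3)*(h^3 - h^2 - 12*h) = h*(h - 4)*(h + 3)*(h^2 + 3*h) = h*(h - 4)*(h + 3)^2*(h)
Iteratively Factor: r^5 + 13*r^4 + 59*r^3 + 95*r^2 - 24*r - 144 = (r + 3)*(r^4 + 10*r^3 + 29*r^2 + 8*r - 48) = (r + 3)*(r + 4)*(r^3 + 6*r^2 + 5*r - 12) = (r - 1)*(r + 3)*(r + 4)*(r^2 + 7*r + 12) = (r - 1)*(r + 3)*(r + 4)^2*(r + 3)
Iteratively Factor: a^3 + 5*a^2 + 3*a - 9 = (a - 1)*(a^2 + 6*a + 9) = (a - 1)*(a + 3)*(a + 3)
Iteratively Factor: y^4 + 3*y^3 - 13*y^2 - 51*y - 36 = (y - 4)*(y^3 + 7*y^2 + 15*y + 9) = (y - 4)*(y + 1)*(y^2 + 6*y + 9) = (y - 4)*(y + 1)*(y + 3)*(y + 3)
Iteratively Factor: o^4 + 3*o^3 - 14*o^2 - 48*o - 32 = (o + 1)*(o^3 + 2*o^2 - 16*o - 32) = (o + 1)*(o + 4)*(o^2 - 2*o - 8) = (o - 4)*(o + 1)*(o + 4)*(o + 2)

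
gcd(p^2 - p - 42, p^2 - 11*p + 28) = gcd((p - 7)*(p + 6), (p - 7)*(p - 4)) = p - 7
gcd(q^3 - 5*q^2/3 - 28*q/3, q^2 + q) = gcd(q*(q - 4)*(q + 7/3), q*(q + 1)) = q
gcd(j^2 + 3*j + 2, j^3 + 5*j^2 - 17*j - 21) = j + 1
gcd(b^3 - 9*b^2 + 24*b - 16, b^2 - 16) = b - 4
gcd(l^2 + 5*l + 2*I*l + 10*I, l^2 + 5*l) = l + 5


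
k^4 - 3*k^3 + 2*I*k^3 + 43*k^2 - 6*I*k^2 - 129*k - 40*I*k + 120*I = (k - 3)*(k - 5*I)*(k - I)*(k + 8*I)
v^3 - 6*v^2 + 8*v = v*(v - 4)*(v - 2)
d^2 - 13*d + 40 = (d - 8)*(d - 5)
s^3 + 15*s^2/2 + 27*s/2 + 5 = (s + 1/2)*(s + 2)*(s + 5)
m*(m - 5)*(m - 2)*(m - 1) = m^4 - 8*m^3 + 17*m^2 - 10*m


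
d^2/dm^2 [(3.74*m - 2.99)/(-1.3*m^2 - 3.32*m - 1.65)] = (-(2.6*m + 3.32)*(3.74*m - 2.99)*(5.2*m + 6.64) + (29.172*m + 17.0596)*(1.3*m^2 + 3.32*m + 1.65))/(1.3*m^2 + 3.32*m + 1.65)^3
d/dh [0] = 0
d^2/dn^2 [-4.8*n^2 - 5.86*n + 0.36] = -9.60000000000000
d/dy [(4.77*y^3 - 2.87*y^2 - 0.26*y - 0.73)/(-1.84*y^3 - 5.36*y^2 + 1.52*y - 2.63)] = (3.5527136788005e-15*y^5 - 30.848*y^4 + 13.544*y^3 - 47.4209*y^2 + 7.2706*y + 1.7934)/(3.3856*y^6 + 19.7248*y^5 + 23.136*y^4 - 6.616*y^3 + 30.504*y^2 - 7.9952*y + 6.9169)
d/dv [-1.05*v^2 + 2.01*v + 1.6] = 2.01 - 2.1*v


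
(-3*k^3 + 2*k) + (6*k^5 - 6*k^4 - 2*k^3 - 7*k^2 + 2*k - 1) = 6*k^5 - 6*k^4 - 5*k^3 - 7*k^2 + 4*k - 1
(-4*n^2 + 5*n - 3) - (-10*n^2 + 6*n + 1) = 6*n^2 - n - 4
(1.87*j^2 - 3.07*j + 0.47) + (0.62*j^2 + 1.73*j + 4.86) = 2.49*j^2 - 1.34*j + 5.33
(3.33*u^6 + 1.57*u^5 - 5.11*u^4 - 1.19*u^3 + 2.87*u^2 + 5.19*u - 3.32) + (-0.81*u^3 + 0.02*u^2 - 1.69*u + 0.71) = 3.33*u^6 + 1.57*u^5 - 5.11*u^4 - 2.0*u^3 + 2.89*u^2 + 3.5*u - 2.61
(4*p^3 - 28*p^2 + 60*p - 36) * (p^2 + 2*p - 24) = 4*p^5 - 20*p^4 - 92*p^3 + 756*p^2 - 1512*p + 864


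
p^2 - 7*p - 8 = (p - 8)*(p + 1)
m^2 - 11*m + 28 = (m - 7)*(m - 4)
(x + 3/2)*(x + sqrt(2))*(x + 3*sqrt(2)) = x^3 + 3*x^2/2 + 4*sqrt(2)*x^2 + 6*x + 6*sqrt(2)*x + 9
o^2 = o^2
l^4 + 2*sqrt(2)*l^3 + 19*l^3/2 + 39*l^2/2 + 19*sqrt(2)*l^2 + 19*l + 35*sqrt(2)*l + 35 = (l + 5/2)*(l + 7)*(l + sqrt(2))^2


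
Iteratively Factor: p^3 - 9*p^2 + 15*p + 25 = (p + 1)*(p^2 - 10*p + 25) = (p - 5)*(p + 1)*(p - 5)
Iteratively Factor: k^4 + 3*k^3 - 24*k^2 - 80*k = (k)*(k^3 + 3*k^2 - 24*k - 80) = k*(k + 4)*(k^2 - k - 20) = k*(k + 4)^2*(k - 5)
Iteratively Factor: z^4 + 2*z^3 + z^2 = (z + 1)*(z^3 + z^2) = (z + 1)^2*(z^2) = z*(z + 1)^2*(z)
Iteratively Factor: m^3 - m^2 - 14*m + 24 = (m + 4)*(m^2 - 5*m + 6) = (m - 3)*(m + 4)*(m - 2)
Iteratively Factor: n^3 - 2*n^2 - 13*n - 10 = (n + 1)*(n^2 - 3*n - 10) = (n + 1)*(n + 2)*(n - 5)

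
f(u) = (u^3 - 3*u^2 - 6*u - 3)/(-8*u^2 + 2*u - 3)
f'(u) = (16*u - 2)*(u^3 - 3*u^2 - 6*u - 3)/(-8*u^2 + 2*u - 3)^2 + (3*u^2 - 6*u - 6)/(-8*u^2 + 2*u - 3) = (-8*u^4 + 4*u^3 - 63*u^2 - 30*u + 24)/(64*u^4 - 32*u^3 + 52*u^2 - 12*u + 9)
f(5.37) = -0.15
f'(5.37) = -0.16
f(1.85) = 0.68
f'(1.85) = -0.44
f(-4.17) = 0.68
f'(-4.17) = -0.16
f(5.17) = -0.12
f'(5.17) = -0.16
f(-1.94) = 0.27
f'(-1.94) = -0.22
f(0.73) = 1.48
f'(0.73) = -0.96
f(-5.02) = 0.82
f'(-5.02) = -0.15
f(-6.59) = 1.04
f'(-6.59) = -0.14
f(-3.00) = 0.48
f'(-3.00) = -0.18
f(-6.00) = 0.96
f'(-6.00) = -0.14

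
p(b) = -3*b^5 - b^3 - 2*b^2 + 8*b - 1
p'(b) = -15*b^4 - 3*b^2 - 4*b + 8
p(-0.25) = -3.11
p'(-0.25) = 8.75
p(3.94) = -2910.10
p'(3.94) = -3669.06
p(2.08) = -118.81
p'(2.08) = -294.07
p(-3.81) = 2403.29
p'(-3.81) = -3181.07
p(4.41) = -5094.35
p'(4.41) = -5741.41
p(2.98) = -726.41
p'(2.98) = -1213.48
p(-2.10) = 105.16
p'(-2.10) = -288.55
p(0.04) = -0.68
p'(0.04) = 7.84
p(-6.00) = 23423.00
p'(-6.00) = -19516.00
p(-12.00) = 747839.00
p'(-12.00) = -311416.00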